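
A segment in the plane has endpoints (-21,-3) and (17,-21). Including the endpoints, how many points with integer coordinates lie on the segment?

3

The number of lattice points on a segment between lattice points is gcd(|Δx|,|Δy|) + 1 = gcd(38,18) + 1 = 2 + 1 = 3.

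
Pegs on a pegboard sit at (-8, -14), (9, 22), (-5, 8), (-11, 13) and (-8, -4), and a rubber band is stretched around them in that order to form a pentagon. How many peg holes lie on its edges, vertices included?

Along each edge there are gcd(|Δx|,|Δy|)+1 lattice points, so counting each shared vertex once the boundary has gcd(17,36) + gcd(14,14) + gcd(6,5) + gcd(3,17) + gcd(0,10) = 1+14+1+1+10 = 27.

27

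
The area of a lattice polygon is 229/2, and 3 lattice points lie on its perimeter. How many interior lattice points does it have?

From Pick's theorem, I = A − B/2 + 1 = 229/2 − 3/2 + 1 = 114.

114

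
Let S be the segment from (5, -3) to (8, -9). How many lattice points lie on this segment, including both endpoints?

4

The number of lattice points on a segment between lattice points is gcd(|Δx|,|Δy|) + 1 = gcd(3,6) + 1 = 3 + 1 = 4.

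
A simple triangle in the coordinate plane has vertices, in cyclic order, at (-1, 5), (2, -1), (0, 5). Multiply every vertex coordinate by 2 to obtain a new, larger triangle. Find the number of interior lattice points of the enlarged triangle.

7

By the shoelace formula, twice the signed area is |((-1)·(-1) − 2·5) + (2·5 − 0·(-1)) + (0·5 − (-1)·5)| = 6, so the area is 3.
The number of boundary lattice points is Σ gcd(|Δx|,|Δy|) = gcd(3,6) + gcd(2,6) + gcd(1,0) = 3+2+1 = 6.
Scaling by 2 multiplies the area by 2² = 4 (so the new area is 12) and multiplies the boundary lattice-point count by 2, giving 12.
By Pick's theorem, the interior count of the dilated polygon is 12 − 12/2 + 1 = 7.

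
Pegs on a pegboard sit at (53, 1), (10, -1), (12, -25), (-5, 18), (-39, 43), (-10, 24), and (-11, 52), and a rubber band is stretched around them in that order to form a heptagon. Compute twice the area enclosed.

The shoelace formula gives twice the area as |[53·(-1) − 10·1] + [10·(-25) − 12·(-1)] + [12·18 − (-5)·(-25)] + [(-5)·43 − (-39)·18] + [(-39)·24 − (-10)·43] + [(-10)·52 − (-11)·24] + [(-11)·1 − 53·52]| = 3252, so the area is 1626.

3252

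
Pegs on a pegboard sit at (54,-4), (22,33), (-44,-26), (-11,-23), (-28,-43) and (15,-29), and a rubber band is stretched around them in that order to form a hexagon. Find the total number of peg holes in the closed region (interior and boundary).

3139

The shoelace formula gives twice the area as |[54·33 − 22·(-4)] + [22·(-26) − (-44)·33] + [(-44)·(-23) − (-11)·(-26)] + [(-11)·(-43) − (-28)·(-23)] + [(-28)·(-29) − 15·(-43)] + [15·(-4) − 54·(-29)]| = 6268, so the area is 3134.
Along each edge there are gcd(|Δx|,|Δy|)+1 lattice points, so counting each shared vertex once the boundary has gcd(32,37) + gcd(66,59) + gcd(33,3) + gcd(17,20) + gcd(43,14) + gcd(39,25) = 1+1+3+1+1+1 = 8.
Pick's theorem gives I = A − B/2 + 1 = 3134 − 8/2 + 1 = 3131, so the closed region contains I + B = 3131 + 8 = 3139 lattice points.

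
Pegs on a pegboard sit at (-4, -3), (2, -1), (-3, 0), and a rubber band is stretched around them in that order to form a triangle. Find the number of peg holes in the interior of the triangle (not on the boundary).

Using the shoelace formula, 2A = |[(-4)·(-1) − 2·(-3)] + [2·0 − (-3)·(-1)] + [(-3)·(-3) − (-4)·0]| = 16, so the area is 8.
Summing gcd(|Δx|,|Δy|) over the edges gives the boundary count: gcd(6,2) + gcd(5,1) + gcd(1,3) = 2+1+1 = 4.
By Pick's theorem A = I + B/2 − 1, so I = 8 − 4/2 + 1 = 7.

7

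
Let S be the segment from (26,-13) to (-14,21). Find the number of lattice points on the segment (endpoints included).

The number of lattice points on a segment between lattice points is gcd(|Δx|,|Δy|) + 1 = gcd(40,34) + 1 = 2 + 1 = 3.

3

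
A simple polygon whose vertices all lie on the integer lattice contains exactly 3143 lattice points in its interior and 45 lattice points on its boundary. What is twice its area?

By Pick's theorem, A = I + B/2 − 1 = 3143 + 45/2 − 1 = 6329/2.
Hence 2A = 6329.

6329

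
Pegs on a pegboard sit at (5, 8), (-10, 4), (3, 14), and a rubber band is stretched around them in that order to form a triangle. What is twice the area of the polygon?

Using the shoelace formula, 2A = |[5·4 − (-10)·8] + [(-10)·14 − 3·4] + [3·8 − 5·14]| = 98, so the area is 49.

98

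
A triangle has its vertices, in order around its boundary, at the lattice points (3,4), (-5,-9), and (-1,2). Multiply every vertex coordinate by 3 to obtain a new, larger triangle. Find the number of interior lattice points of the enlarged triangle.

By the shoelace formula, twice the signed area is |[3·(-9) − (-5)·4] + [(-5)·2 − (-1)·(-9)] + [(-1)·4 − 3·2]| = 36, so the area is 18.
Summing gcd(|Δx|,|Δy|) over the edges gives the boundary count: gcd(8,13) + gcd(4,11) + gcd(4,2) = 1+1+2 = 4.
Scaling by 3 multiplies the area by 3² = 9 (so the new area is 162) and multiplies the boundary lattice-point count by 3, giving 12.
By Pick's theorem, the interior count of the dilated polygon is 162 − 12/2 + 1 = 157.

157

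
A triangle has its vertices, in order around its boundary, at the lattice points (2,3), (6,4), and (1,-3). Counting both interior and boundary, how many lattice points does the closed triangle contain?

14

By the shoelace formula, twice the signed area is |(2·4 − 6·3) + (6·(-3) − 1·4) + (1·3 − 2·(-3))| = 23, so the area is 11.5.
Along each edge there are gcd(|Δx|,|Δy|)+1 lattice points, so counting each shared vertex once the boundary has gcd(4,1) + gcd(5,7) + gcd(1,6) = 1+1+1 = 3.
Pick's theorem gives I = A − B/2 + 1 = 11.5 − 3/2 + 1 = 11, so the closed region contains I + B = 11 + 3 = 14 lattice points.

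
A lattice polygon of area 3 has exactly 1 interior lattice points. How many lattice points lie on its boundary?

Pick's theorem gives A = I + B/2 − 1, so B = 2(A − I + 1) = 2(3 − 1 + 1) = 6.

6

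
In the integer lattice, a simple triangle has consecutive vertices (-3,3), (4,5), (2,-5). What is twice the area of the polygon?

By the shoelace formula, twice the signed area is |((-3)·5 − 4·3) + (4·(-5) − 2·5) + (2·3 − (-3)·(-5))| = 66, so the area is 33.

66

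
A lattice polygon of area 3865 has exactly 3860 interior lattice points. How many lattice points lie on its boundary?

12

Pick's theorem gives A = I + B/2 − 1, so B = 2(A − I + 1) = 2(3865 − 3860 + 1) = 12.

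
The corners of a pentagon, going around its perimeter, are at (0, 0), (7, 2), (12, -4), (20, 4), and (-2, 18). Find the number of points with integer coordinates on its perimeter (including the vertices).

14

The number of boundary lattice points is Σ gcd(|Δx|,|Δy|) = gcd(7,2) + gcd(5,6) + gcd(8,8) + gcd(22,14) + gcd(2,18) = 1+1+8+2+2 = 14.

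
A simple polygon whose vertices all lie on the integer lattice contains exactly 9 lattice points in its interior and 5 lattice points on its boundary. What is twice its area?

By Pick's theorem, A = I + B/2 − 1 = 9 + 5/2 − 1 = 21/2.
Hence 2A = 21.

21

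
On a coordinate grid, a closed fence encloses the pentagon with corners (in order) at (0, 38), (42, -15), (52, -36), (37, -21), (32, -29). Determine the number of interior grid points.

628

Using the shoelace formula, 2A = |(0·(-15) − 42·38) + (42·(-36) − 52·(-15)) + (52·(-21) − 37·(-36)) + (37·(-29) − 32·(-21)) + (32·38 − 0·(-29))| = 1273, so the area is 1273/2.
Along each edge there are gcd(|Δx|,|Δy|)+1 lattice points, so counting each shared vertex once the boundary has gcd(42,53) + gcd(10,21) + gcd(15,15) + gcd(5,8) + gcd(32,67) = 1+1+15+1+1 = 19.
By Pick's theorem A = I + B/2 − 1, so I = 1273/2 − 19/2 + 1 = 628.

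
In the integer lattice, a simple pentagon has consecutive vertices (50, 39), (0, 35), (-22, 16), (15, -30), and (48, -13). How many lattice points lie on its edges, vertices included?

7

Along each edge there are gcd(|Δx|,|Δy|)+1 lattice points, so counting each shared vertex once the boundary has gcd(50,4) + gcd(22,19) + gcd(37,46) + gcd(33,17) + gcd(2,52) = 2+1+1+1+2 = 7.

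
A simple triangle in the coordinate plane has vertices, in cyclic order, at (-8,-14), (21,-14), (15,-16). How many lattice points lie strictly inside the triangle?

The shoelace formula gives twice the area as |((-8)·(-14) − 21·(-14)) + (21·(-16) − 15·(-14)) + (15·(-14) − (-8)·(-16))| = 58, so the area is 29.
The number of boundary lattice points is Σ gcd(|Δx|,|Δy|) = gcd(29,0) + gcd(6,2) + gcd(23,2) = 29+2+1 = 32.
By Pick's theorem A = I + B/2 − 1, so I = 29 − 32/2 + 1 = 14.

14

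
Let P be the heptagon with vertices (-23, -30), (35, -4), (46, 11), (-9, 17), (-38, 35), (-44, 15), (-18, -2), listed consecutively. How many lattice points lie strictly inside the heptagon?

2369

The shoelace formula gives twice the area as |((-23)·(-4) − 35·(-30)) + (35·11 − 46·(-4)) + (46·17 − (-9)·11) + ((-9)·35 − (-38)·17) + ((-38)·15 − (-44)·35) + ((-44)·(-2) − (-18)·15) + ((-18)·(-30) − (-23)·(-2))| = 4745, so the area is 4745/2.
Summing gcd(|Δx|,|Δy|) over the edges gives the boundary count: gcd(58,26) + gcd(11,15) + gcd(55,6) + gcd(29,18) + gcd(6,20) + gcd(26,17) + gcd(5,28) = 2+1+1+1+2+1+1 = 9.
Pick's theorem gives I = A − B/2 + 1 = 4745/2 − 9/2 + 1 = 2369.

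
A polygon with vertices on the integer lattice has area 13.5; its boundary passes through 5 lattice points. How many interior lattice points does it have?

Pick's theorem A = I + B/2 − 1 rearranges to I = A − B/2 + 1 = 13.5 − 5/2 + 1 = 12.

12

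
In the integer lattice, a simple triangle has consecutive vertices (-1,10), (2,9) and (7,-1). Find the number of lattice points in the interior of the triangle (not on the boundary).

10

The shoelace formula gives twice the area as |((-1)·9 − 2·10) + (2·(-1) − 7·9) + (7·10 − (-1)·(-1))| = 25, so the area is 12.5.
The number of boundary lattice points is Σ gcd(|Δx|,|Δy|) = gcd(3,1) + gcd(5,10) + gcd(8,11) = 1+5+1 = 7.
Pick's theorem gives I = A − B/2 + 1 = 12.5 − 7/2 + 1 = 10.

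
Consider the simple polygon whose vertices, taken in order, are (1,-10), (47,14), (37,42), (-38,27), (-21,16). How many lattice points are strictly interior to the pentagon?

2334

By the shoelace formula, twice the signed area is |(1·14 − 47·(-10)) + (47·42 − 37·14) + (37·27 − (-38)·42) + ((-38)·16 − (-21)·27) + ((-21)·(-10) − 1·16)| = 4688, so the area is 2344.
The number of boundary lattice points is Σ gcd(|Δx|,|Δy|) = gcd(46,24) + gcd(10,28) + gcd(75,15) + gcd(17,11) + gcd(22,26) = 2+2+15+1+2 = 22.
Pick's theorem gives I = A − B/2 + 1 = 2344 − 22/2 + 1 = 2334.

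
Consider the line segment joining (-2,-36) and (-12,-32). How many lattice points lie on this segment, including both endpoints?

3

The number of lattice points on a segment between lattice points is gcd(|Δx|,|Δy|) + 1 = gcd(10,4) + 1 = 2 + 1 = 3.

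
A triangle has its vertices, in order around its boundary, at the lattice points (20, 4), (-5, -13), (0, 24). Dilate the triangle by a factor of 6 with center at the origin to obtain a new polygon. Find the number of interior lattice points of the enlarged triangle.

Using the shoelace formula, 2A = |(20·(-13) − (-5)·4) + ((-5)·24 − 0·(-13)) + (0·4 − 20·24)| = 840, so the area is 420.
The number of boundary lattice points is Σ gcd(|Δx|,|Δy|) = gcd(25,17) + gcd(5,37) + gcd(20,20) = 1+1+20 = 22.
Scaling by 6 multiplies the area by 6² = 36 (so the new area is 15120) and multiplies the boundary lattice-point count by 6, giving 132.
By Pick's theorem, the interior count of the dilated polygon is 15120 − 132/2 + 1 = 15055.

15055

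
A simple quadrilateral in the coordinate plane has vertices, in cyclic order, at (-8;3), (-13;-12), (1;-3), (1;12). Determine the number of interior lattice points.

136

The shoelace formula gives twice the area as |((-8)·(-12) − (-13)·3) + ((-13)·(-3) − 1·(-12)) + (1·12 − 1·(-3)) + (1·3 − (-8)·12)| = 300, so the area is 150.
Along each edge there are gcd(|Δx|,|Δy|)+1 lattice points, so counting each shared vertex once the boundary has gcd(5,15) + gcd(14,9) + gcd(0,15) + gcd(9,9) = 5+1+15+9 = 30.
Pick's theorem gives I = A − B/2 + 1 = 150 − 30/2 + 1 = 136.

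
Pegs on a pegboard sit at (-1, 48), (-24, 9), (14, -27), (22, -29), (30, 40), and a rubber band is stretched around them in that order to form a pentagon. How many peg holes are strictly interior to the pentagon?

The shoelace formula gives twice the area as |[(-1)·9 − (-24)·48] + [(-24)·(-27) − 14·9] + [14·(-29) − 22·(-27)] + [22·40 − 30·(-29)] + [30·48 − (-1)·40]| = 5083, so the area is 5083/2.
Along each edge there are gcd(|Δx|,|Δy|)+1 lattice points, so counting each shared vertex once the boundary has gcd(23,39) + gcd(38,36) + gcd(8,2) + gcd(8,69) + gcd(31,8) = 1+2+2+1+1 = 7.
By Pick's theorem A = I + B/2 − 1, so I = 5083/2 − 7/2 + 1 = 2539.

2539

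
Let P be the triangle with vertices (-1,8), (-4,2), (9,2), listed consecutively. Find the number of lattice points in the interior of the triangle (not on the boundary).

Using the shoelace formula, 2A = |((-1)·2 − (-4)·8) + ((-4)·2 − 9·2) + (9·8 − (-1)·2)| = 78, so the area is 39.
Along each edge there are gcd(|Δx|,|Δy|)+1 lattice points, so counting each shared vertex once the boundary has gcd(3,6) + gcd(13,0) + gcd(10,6) = 3+13+2 = 18.
Pick's theorem gives I = A − B/2 + 1 = 39 − 18/2 + 1 = 31.

31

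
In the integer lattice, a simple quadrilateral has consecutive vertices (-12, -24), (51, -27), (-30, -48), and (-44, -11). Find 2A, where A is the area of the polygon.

2568

Using the shoelace formula, 2A = |((-12)·(-27) − 51·(-24)) + (51·(-48) − (-30)·(-27)) + ((-30)·(-11) − (-44)·(-48)) + ((-44)·(-24) − (-12)·(-11))| = 2568, so the area is 1284.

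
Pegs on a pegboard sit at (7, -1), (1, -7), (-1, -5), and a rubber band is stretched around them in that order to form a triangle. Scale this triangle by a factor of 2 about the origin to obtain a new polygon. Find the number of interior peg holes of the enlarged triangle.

37

By the shoelace formula, twice the signed area is |(7·(-7) − 1·(-1)) + (1·(-5) − (-1)·(-7)) + ((-1)·(-1) − 7·(-5))| = 24, so the area is 12.
Summing gcd(|Δx|,|Δy|) over the edges gives the boundary count: gcd(6,6) + gcd(2,2) + gcd(8,4) = 6+2+4 = 12.
Scaling by 2 multiplies the area by 2² = 4 (so the new area is 48) and multiplies the boundary lattice-point count by 2, giving 24.
By Pick's theorem, the interior count of the dilated polygon is 48 − 24/2 + 1 = 37.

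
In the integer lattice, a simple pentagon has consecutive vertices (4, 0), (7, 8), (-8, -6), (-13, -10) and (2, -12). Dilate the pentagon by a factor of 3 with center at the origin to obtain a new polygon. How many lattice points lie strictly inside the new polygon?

1252

Using the shoelace formula, 2A = |[4·8 − 7·0] + [7·(-6) − (-8)·8] + [(-8)·(-10) − (-13)·(-6)] + [(-13)·(-12) − 2·(-10)] + [2·0 − 4·(-12)]| = 280, so the area is 140.
Summing gcd(|Δx|,|Δy|) over the edges gives the boundary count: gcd(3,8) + gcd(15,14) + gcd(5,4) + gcd(15,2) + gcd(2,12) = 1+1+1+1+2 = 6.
Scaling by 3 multiplies the area by 3² = 9 (so the new area is 1260) and multiplies the boundary lattice-point count by 3, giving 18.
By Pick's theorem, the interior count of the dilated polygon is 1260 − 18/2 + 1 = 1252.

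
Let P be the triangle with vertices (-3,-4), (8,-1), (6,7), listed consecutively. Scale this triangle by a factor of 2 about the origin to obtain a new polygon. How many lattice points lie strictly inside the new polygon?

The shoelace formula gives twice the area as |((-3)·(-1) − 8·(-4)) + (8·7 − 6·(-1)) + (6·(-4) − (-3)·7)| = 94, so the area is 47.
Along each edge there are gcd(|Δx|,|Δy|)+1 lattice points, so counting each shared vertex once the boundary has gcd(11,3) + gcd(2,8) + gcd(9,11) = 1+2+1 = 4.
Scaling by 2 multiplies the area by 2² = 4 (so the new area is 188) and multiplies the boundary lattice-point count by 2, giving 8.
By Pick's theorem, the interior count of the dilated polygon is 188 − 8/2 + 1 = 185.

185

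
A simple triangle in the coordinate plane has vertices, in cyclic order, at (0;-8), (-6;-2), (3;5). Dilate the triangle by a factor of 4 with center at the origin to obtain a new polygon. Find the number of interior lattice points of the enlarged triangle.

By the shoelace formula, twice the signed area is |[0·(-2) − (-6)·(-8)] + [(-6)·5 − 3·(-2)] + [3·(-8) − 0·5]| = 96, so the area is 48.
The number of boundary lattice points is Σ gcd(|Δx|,|Δy|) = gcd(6,6) + gcd(9,7) + gcd(3,13) = 6+1+1 = 8.
Scaling by 4 multiplies the area by 4² = 16 (so the new area is 768) and multiplies the boundary lattice-point count by 4, giving 32.
By Pick's theorem, the interior count of the dilated polygon is 768 − 32/2 + 1 = 753.

753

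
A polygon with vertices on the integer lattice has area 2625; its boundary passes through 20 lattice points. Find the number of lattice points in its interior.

Pick's theorem A = I + B/2 − 1 rearranges to I = A − B/2 + 1 = 2625 − 20/2 + 1 = 2616.

2616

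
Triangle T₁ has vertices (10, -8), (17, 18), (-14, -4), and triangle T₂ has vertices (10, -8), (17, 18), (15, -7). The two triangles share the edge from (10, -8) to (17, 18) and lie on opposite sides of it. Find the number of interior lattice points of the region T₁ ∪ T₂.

The union is the simple quadrilateral with vertices (10, -8), (-14, -4), (17, 18), (15, -7) in order.
Using the shoelace formula, 2A = |(10·(-4) − (-14)·(-8)) + ((-14)·18 − 17·(-4)) + (17·(-7) − 15·18) + (15·(-8) − 10·(-7))| = 775, so the area is 387.5.
Along each edge there are gcd(|Δx|,|Δy|)+1 lattice points, so counting each shared vertex once the boundary has gcd(24,4) + gcd(31,22) + gcd(2,25) + gcd(5,1) = 4+1+1+1 = 7.
By Pick's theorem I = A − B/2 + 1 = 387.5 − 7/2 + 1 = 385.

385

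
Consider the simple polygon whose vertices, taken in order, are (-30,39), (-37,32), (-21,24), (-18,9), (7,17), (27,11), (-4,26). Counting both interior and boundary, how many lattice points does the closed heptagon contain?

583

Using the shoelace formula, 2A = |[(-30)·32 − (-37)·39] + [(-37)·24 − (-21)·32] + [(-21)·9 − (-18)·24] + [(-18)·17 − 7·9] + [7·11 − 27·17] + [27·26 − (-4)·11] + [(-4)·39 − (-30)·26]| = 1129, so the area is 564.5.
Summing gcd(|Δx|,|Δy|) over the edges gives the boundary count: gcd(7,7) + gcd(16,8) + gcd(3,15) + gcd(25,8) + gcd(20,6) + gcd(31,15) + gcd(26,13) = 7+8+3+1+2+1+13 = 35.
Pick's theorem gives I = A − B/2 + 1 = 564.5 − 35/2 + 1 = 548, so the closed region contains I + B = 548 + 35 = 583 lattice points.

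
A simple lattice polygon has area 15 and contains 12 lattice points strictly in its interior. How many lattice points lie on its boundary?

Pick's theorem gives A = I + B/2 − 1, so B = 2(A − I + 1) = 2(15 − 12 + 1) = 8.

8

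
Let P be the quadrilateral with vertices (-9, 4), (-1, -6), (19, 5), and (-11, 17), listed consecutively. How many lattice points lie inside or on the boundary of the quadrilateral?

The shoelace formula gives twice the area as |((-9)·(-6) − (-1)·4) + ((-1)·5 − 19·(-6)) + (19·17 − (-11)·5) + ((-11)·4 − (-9)·17)| = 654, so the area is 327.
The number of boundary lattice points is Σ gcd(|Δx|,|Δy|) = gcd(8,10) + gcd(20,11) + gcd(30,12) + gcd(2,13) = 2+1+6+1 = 10.
Pick's theorem gives I = A − B/2 + 1 = 327 − 10/2 + 1 = 323, so the closed region contains I + B = 323 + 10 = 333 lattice points.

333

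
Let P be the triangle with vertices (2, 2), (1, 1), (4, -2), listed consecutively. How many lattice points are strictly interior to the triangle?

1

Using the shoelace formula, 2A = |[2·1 − 1·2] + [1·(-2) − 4·1] + [4·2 − 2·(-2)]| = 6, so the area is 3.
The number of boundary lattice points is Σ gcd(|Δx|,|Δy|) = gcd(1,1) + gcd(3,3) + gcd(2,4) = 1+3+2 = 6.
By Pick's theorem A = I + B/2 − 1, so I = 3 − 6/2 + 1 = 1.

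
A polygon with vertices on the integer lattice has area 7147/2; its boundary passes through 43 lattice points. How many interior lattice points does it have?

Pick's theorem A = I + B/2 − 1 rearranges to I = A − B/2 + 1 = 7147/2 − 43/2 + 1 = 3553.

3553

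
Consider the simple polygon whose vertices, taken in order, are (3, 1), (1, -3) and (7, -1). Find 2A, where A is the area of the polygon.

20

Using the shoelace formula, 2A = |[3·(-3) − 1·1] + [1·(-1) − 7·(-3)] + [7·1 − 3·(-1)]| = 20, so the area is 10.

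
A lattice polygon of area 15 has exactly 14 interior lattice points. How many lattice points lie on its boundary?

4

Pick's theorem gives A = I + B/2 − 1, so B = 2(A − I + 1) = 2(15 − 14 + 1) = 4.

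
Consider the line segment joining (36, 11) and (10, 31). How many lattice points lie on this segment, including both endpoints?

3

The number of lattice points on a segment between lattice points is gcd(|Δx|,|Δy|) + 1 = gcd(26,20) + 1 = 2 + 1 = 3.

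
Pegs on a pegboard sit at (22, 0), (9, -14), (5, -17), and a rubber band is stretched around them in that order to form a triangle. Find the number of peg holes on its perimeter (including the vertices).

19

The number of boundary lattice points is Σ gcd(|Δx|,|Δy|) = gcd(13,14) + gcd(4,3) + gcd(17,17) = 1+1+17 = 19.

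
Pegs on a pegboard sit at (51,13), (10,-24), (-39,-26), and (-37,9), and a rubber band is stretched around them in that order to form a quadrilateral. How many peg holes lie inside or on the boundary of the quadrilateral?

By the shoelace formula, twice the signed area is |[51·(-24) − 10·13] + [10·(-26) − (-39)·(-24)] + [(-39)·9 − (-37)·(-26)] + [(-37)·13 − 51·9]| = 4803, so the area is 2401.5.
Summing gcd(|Δx|,|Δy|) over the edges gives the boundary count: gcd(41,37) + gcd(49,2) + gcd(2,35) + gcd(88,4) = 1+1+1+4 = 7.
Pick's theorem gives I = A − B/2 + 1 = 2401.5 − 7/2 + 1 = 2399, so the closed region contains I + B = 2399 + 7 = 2406 lattice points.

2406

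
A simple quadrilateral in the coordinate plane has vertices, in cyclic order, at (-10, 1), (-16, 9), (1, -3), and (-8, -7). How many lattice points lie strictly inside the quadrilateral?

70

Using the shoelace formula, 2A = |((-10)·9 − (-16)·1) + ((-16)·(-3) − 1·9) + (1·(-7) − (-8)·(-3)) + ((-8)·1 − (-10)·(-7))| = 144, so the area is 72.
The number of boundary lattice points is Σ gcd(|Δx|,|Δy|) = gcd(6,8) + gcd(17,12) + gcd(9,4) + gcd(2,8) = 2+1+1+2 = 6.
Pick's theorem gives I = A − B/2 + 1 = 72 − 6/2 + 1 = 70.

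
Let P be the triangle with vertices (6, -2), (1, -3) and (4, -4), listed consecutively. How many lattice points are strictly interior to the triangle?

3

Using the shoelace formula, 2A = |[6·(-3) − 1·(-2)] + [1·(-4) − 4·(-3)] + [4·(-2) − 6·(-4)]| = 8, so the area is 4.
Summing gcd(|Δx|,|Δy|) over the edges gives the boundary count: gcd(5,1) + gcd(3,1) + gcd(2,2) = 1+1+2 = 4.
Pick's theorem gives I = A − B/2 + 1 = 4 − 4/2 + 1 = 3.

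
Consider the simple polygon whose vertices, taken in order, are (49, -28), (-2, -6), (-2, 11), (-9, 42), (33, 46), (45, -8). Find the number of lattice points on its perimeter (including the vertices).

31

Along each edge there are gcd(|Δx|,|Δy|)+1 lattice points, so counting each shared vertex once the boundary has gcd(51,22) + gcd(0,17) + gcd(7,31) + gcd(42,4) + gcd(12,54) + gcd(4,20) = 1+17+1+2+6+4 = 31.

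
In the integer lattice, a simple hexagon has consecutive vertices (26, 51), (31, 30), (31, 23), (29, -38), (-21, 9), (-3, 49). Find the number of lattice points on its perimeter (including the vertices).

13

Along each edge there are gcd(|Δx|,|Δy|)+1 lattice points, so counting each shared vertex once the boundary has gcd(5,21) + gcd(0,7) + gcd(2,61) + gcd(50,47) + gcd(18,40) + gcd(29,2) = 1+7+1+1+2+1 = 13.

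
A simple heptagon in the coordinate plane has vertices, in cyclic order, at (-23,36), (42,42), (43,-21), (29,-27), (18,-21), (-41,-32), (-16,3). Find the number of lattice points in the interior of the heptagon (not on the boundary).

By the shoelace formula, twice the signed area is |((-23)·42 − 42·36) + (42·(-21) − 43·42) + (43·(-27) − 29·(-21)) + (29·(-21) − 18·(-27)) + (18·(-32) − (-41)·(-21)) + ((-41)·3 − (-16)·(-32)) + ((-16)·36 − (-23)·3)| = 8420, so the area is 4210.
Summing gcd(|Δx|,|Δy|) over the edges gives the boundary count: gcd(65,6) + gcd(1,63) + gcd(14,6) + gcd(11,6) + gcd(59,11) + gcd(25,35) + gcd(7,33) = 1+1+2+1+1+5+1 = 12.
By Pick's theorem A = I + B/2 − 1, so I = 4210 − 12/2 + 1 = 4205.

4205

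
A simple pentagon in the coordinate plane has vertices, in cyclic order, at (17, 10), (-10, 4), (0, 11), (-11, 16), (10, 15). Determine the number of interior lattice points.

148

The shoelace formula gives twice the area as |[17·4 − (-10)·10] + [(-10)·11 − 0·4] + [0·16 − (-11)·11] + [(-11)·15 − 10·16] + [10·10 − 17·15]| = 301, so the area is 150.5.
Along each edge there are gcd(|Δx|,|Δy|)+1 lattice points, so counting each shared vertex once the boundary has gcd(27,6) + gcd(10,7) + gcd(11,5) + gcd(21,1) + gcd(7,5) = 3+1+1+1+1 = 7.
Pick's theorem gives I = A − B/2 + 1 = 150.5 − 7/2 + 1 = 148.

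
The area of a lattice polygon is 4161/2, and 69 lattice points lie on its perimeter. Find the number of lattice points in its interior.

2047

From Pick's theorem, I = A − B/2 + 1 = 4161/2 − 69/2 + 1 = 2047.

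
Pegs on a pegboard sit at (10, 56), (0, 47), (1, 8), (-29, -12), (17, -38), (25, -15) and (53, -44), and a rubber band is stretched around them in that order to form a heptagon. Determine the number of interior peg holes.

Using the shoelace formula, 2A = |[10·47 − 0·56] + [0·8 − 1·47] + [1·(-12) − (-29)·8] + [(-29)·(-38) − 17·(-12)] + [17·(-15) − 25·(-38)] + [25·(-44) − 53·(-15)] + [53·56 − 10·(-44)]| = 5747, so the area is 2873.5.
Summing gcd(|Δx|,|Δy|) over the edges gives the boundary count: gcd(10,9) + gcd(1,39) + gcd(30,20) + gcd(46,26) + gcd(8,23) + gcd(28,29) + gcd(43,100) = 1+1+10+2+1+1+1 = 17.
Pick's theorem gives I = A − B/2 + 1 = 2873.5 − 17/2 + 1 = 2866.

2866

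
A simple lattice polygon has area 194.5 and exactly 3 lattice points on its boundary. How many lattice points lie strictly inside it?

194

Pick's theorem A = I + B/2 − 1 rearranges to I = A − B/2 + 1 = 194.5 − 3/2 + 1 = 194.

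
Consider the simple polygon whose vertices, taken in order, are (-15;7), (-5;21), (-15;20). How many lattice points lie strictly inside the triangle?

Using the shoelace formula, 2A = |((-15)·21 − (-5)·7) + ((-5)·20 − (-15)·21) + ((-15)·7 − (-15)·20)| = 130, so the area is 65.
The number of boundary lattice points is Σ gcd(|Δx|,|Δy|) = gcd(10,14) + gcd(10,1) + gcd(0,13) = 2+1+13 = 16.
Pick's theorem gives I = A − B/2 + 1 = 65 − 16/2 + 1 = 58.

58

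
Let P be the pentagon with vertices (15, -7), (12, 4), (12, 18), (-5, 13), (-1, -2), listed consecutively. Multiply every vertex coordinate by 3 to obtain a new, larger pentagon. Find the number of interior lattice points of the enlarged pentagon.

2755

By the shoelace formula, twice the signed area is |(15·4 − 12·(-7)) + (12·18 − 12·4) + (12·13 − (-5)·18) + ((-5)·(-2) − (-1)·13) + ((-1)·(-7) − 15·(-2))| = 618, so the area is 309.
Along each edge there are gcd(|Δx|,|Δy|)+1 lattice points, so counting each shared vertex once the boundary has gcd(3,11) + gcd(0,14) + gcd(17,5) + gcd(4,15) + gcd(16,5) = 1+14+1+1+1 = 18.
Scaling by 3 multiplies the area by 3² = 9 (so the new area is 2781) and multiplies the boundary lattice-point count by 3, giving 54.
By Pick's theorem, the interior count of the dilated polygon is 2781 − 54/2 + 1 = 2755.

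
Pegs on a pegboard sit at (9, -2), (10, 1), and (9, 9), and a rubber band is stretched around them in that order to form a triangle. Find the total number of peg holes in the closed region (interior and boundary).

Using the shoelace formula, 2A = |(9·1 − 10·(-2)) + (10·9 − 9·1) + (9·(-2) − 9·9)| = 11, so the area is 5.5.
Summing gcd(|Δx|,|Δy|) over the edges gives the boundary count: gcd(1,3) + gcd(1,8) + gcd(0,11) = 1+1+11 = 13.
Pick's theorem gives I = A − B/2 + 1 = 5.5 − 13/2 + 1 = 0, so the closed region contains I + B = 0 + 13 = 13 lattice points.

13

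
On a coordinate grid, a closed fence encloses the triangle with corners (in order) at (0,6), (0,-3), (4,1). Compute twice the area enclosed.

By the shoelace formula, twice the signed area is |(0·(-3) − 0·6) + (0·1 − 4·(-3)) + (4·6 − 0·1)| = 36, so the area is 18.

36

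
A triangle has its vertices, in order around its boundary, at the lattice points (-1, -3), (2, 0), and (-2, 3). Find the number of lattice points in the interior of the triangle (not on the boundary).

The shoelace formula gives twice the area as |((-1)·0 − 2·(-3)) + (2·3 − (-2)·0) + ((-2)·(-3) − (-1)·3)| = 21, so the area is 10.5.
The number of boundary lattice points is Σ gcd(|Δx|,|Δy|) = gcd(3,3) + gcd(4,3) + gcd(1,6) = 3+1+1 = 5.
By Pick's theorem A = I + B/2 − 1, so I = 10.5 − 5/2 + 1 = 9.

9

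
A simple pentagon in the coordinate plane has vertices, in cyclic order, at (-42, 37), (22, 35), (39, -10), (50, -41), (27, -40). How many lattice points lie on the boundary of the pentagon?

6

The number of boundary lattice points is Σ gcd(|Δx|,|Δy|) = gcd(64,2) + gcd(17,45) + gcd(11,31) + gcd(23,1) + gcd(69,77) = 2+1+1+1+1 = 6.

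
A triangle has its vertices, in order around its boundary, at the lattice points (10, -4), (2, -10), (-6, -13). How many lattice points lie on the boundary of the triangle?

4

Along each edge there are gcd(|Δx|,|Δy|)+1 lattice points, so counting each shared vertex once the boundary has gcd(8,6) + gcd(8,3) + gcd(16,9) = 2+1+1 = 4.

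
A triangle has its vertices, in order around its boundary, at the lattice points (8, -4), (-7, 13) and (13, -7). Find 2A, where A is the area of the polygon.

The shoelace formula gives twice the area as |[8·13 − (-7)·(-4)] + [(-7)·(-7) − 13·13] + [13·(-4) − 8·(-7)]| = 40, so the area is 20.

40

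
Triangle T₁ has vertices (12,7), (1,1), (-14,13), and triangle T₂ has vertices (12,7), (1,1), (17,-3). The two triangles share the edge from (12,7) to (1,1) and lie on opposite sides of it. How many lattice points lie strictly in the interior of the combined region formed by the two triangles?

The union is the simple quadrilateral with vertices (12,7), (-14,13), (1,1), (17,-3) in order.
By the shoelace formula, twice the signed area is |[12·13 − (-14)·7] + [(-14)·1 − 1·13] + [1·(-3) − 17·1] + [17·7 − 12·(-3)]| = 362, so the area is 181.
The number of boundary lattice points is Σ gcd(|Δx|,|Δy|) = gcd(26,6) + gcd(15,12) + gcd(16,4) + gcd(5,10) = 2+3+4+5 = 14.
By Pick's theorem I = A − B/2 + 1 = 181 − 14/2 + 1 = 175.

175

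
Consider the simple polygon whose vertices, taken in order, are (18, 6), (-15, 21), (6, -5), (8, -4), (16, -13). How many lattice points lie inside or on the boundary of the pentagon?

366

The shoelace formula gives twice the area as |[18·21 − (-15)·6] + [(-15)·(-5) − 6·21] + [6·(-4) − 8·(-5)] + [8·(-13) − 16·(-4)] + [16·6 − 18·(-13)]| = 723, so the area is 361.5.
Along each edge there are gcd(|Δx|,|Δy|)+1 lattice points, so counting each shared vertex once the boundary has gcd(33,15) + gcd(21,26) + gcd(2,1) + gcd(8,9) + gcd(2,19) = 3+1+1+1+1 = 7.
Pick's theorem gives I = A − B/2 + 1 = 361.5 − 7/2 + 1 = 359, so the closed region contains I + B = 359 + 7 = 366 lattice points.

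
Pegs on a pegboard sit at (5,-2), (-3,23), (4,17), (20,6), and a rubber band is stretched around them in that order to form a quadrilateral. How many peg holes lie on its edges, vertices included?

Summing gcd(|Δx|,|Δy|) over the edges gives the boundary count: gcd(8,25) + gcd(7,6) + gcd(16,11) + gcd(15,8) = 1+1+1+1 = 4.

4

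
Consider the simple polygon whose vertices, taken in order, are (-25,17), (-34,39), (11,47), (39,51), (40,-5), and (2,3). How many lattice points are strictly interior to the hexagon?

Using the shoelace formula, 2A = |[(-25)·39 − (-34)·17] + [(-34)·47 − 11·39] + [11·51 − 39·47] + [39·(-5) − 40·51] + [40·3 − 2·(-5)] + [2·17 − (-25)·3]| = 5692, so the area is 2846.
Along each edge there are gcd(|Δx|,|Δy|)+1 lattice points, so counting each shared vertex once the boundary has gcd(9,22) + gcd(45,8) + gcd(28,4) + gcd(1,56) + gcd(38,8) + gcd(27,14) = 1+1+4+1+2+1 = 10.
By Pick's theorem A = I + B/2 − 1, so I = 2846 − 10/2 + 1 = 2842.

2842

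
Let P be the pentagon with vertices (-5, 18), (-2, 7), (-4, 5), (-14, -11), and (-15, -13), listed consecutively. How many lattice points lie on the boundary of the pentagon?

7

The number of boundary lattice points is Σ gcd(|Δx|,|Δy|) = gcd(3,11) + gcd(2,2) + gcd(10,16) + gcd(1,2) + gcd(10,31) = 1+2+2+1+1 = 7.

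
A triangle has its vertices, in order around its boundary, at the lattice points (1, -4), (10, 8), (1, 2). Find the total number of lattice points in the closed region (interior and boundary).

34

Using the shoelace formula, 2A = |(1·8 − 10·(-4)) + (10·2 − 1·8) + (1·(-4) − 1·2)| = 54, so the area is 27.
Along each edge there are gcd(|Δx|,|Δy|)+1 lattice points, so counting each shared vertex once the boundary has gcd(9,12) + gcd(9,6) + gcd(0,6) = 3+3+6 = 12.
Pick's theorem gives I = A − B/2 + 1 = 27 − 12/2 + 1 = 22, so the closed region contains I + B = 22 + 12 = 34 lattice points.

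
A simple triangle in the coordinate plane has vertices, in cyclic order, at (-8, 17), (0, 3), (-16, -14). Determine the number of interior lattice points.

By the shoelace formula, twice the signed area is |[(-8)·3 − 0·17] + [0·(-14) − (-16)·3] + [(-16)·17 − (-8)·(-14)]| = 360, so the area is 180.
Along each edge there are gcd(|Δx|,|Δy|)+1 lattice points, so counting each shared vertex once the boundary has gcd(8,14) + gcd(16,17) + gcd(8,31) = 2+1+1 = 4.
By Pick's theorem A = I + B/2 − 1, so I = 180 − 4/2 + 1 = 179.

179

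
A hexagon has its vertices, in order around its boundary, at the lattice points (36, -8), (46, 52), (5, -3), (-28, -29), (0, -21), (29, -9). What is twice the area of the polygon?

2902

The shoelace formula gives twice the area as |[36·52 − 46·(-8)] + [46·(-3) − 5·52] + [5·(-29) − (-28)·(-3)] + [(-28)·(-21) − 0·(-29)] + [0·(-9) − 29·(-21)] + [29·(-8) − 36·(-9)]| = 2902, so the area is 1451.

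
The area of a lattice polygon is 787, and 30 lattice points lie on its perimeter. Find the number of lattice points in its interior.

773

From Pick's theorem, I = A − B/2 + 1 = 787 − 30/2 + 1 = 773.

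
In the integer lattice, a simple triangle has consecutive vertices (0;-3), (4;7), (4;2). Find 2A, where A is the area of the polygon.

20

The shoelace formula gives twice the area as |(0·7 − 4·(-3)) + (4·2 − 4·7) + (4·(-3) − 0·2)| = 20, so the area is 10.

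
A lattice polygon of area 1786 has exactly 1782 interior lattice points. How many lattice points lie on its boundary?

Pick's theorem gives A = I + B/2 − 1, so B = 2(A − I + 1) = 2(1786 − 1782 + 1) = 10.

10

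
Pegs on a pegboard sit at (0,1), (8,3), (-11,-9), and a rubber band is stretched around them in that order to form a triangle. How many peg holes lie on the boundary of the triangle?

4

The number of boundary lattice points is Σ gcd(|Δx|,|Δy|) = gcd(8,2) + gcd(19,12) + gcd(11,10) = 2+1+1 = 4.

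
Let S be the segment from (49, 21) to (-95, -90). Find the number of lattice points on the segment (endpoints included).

4

The number of lattice points on a segment between lattice points is gcd(|Δx|,|Δy|) + 1 = gcd(144,111) + 1 = 3 + 1 = 4.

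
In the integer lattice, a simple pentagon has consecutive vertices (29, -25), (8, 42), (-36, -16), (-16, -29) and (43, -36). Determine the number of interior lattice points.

The shoelace formula gives twice the area as |(29·42 − 8·(-25)) + (8·(-16) − (-36)·42) + ((-36)·(-29) − (-16)·(-16)) + ((-16)·(-36) − 43·(-29)) + (43·(-25) − 29·(-36))| = 5382, so the area is 2691.
Along each edge there are gcd(|Δx|,|Δy|)+1 lattice points, so counting each shared vertex once the boundary has gcd(21,67) + gcd(44,58) + gcd(20,13) + gcd(59,7) + gcd(14,11) = 1+2+1+1+1 = 6.
Pick's theorem gives I = A − B/2 + 1 = 2691 − 6/2 + 1 = 2689.

2689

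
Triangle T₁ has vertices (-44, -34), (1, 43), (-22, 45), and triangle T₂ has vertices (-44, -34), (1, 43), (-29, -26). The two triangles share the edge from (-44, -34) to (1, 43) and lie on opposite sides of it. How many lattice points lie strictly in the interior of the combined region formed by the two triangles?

1326

The union is the simple quadrilateral with vertices (-44, -34), (-22, 45), (1, 43), (-29, -26) in order.
By the shoelace formula, twice the signed area is |[(-44)·45 − (-22)·(-34)] + [(-22)·43 − 1·45] + [1·(-26) − (-29)·43] + [(-29)·(-34) − (-44)·(-26)]| = 2656, so the area is 1328.
The number of boundary lattice points is Σ gcd(|Δx|,|Δy|) = gcd(22,79) + gcd(23,2) + gcd(30,69) + gcd(15,8) = 1+1+3+1 = 6.
By Pick's theorem I = A − B/2 + 1 = 1328 − 6/2 + 1 = 1326.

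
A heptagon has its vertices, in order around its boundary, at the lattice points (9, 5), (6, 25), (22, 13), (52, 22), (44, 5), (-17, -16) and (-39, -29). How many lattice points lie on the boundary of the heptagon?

Along each edge there are gcd(|Δx|,|Δy|)+1 lattice points, so counting each shared vertex once the boundary has gcd(3,20) + gcd(16,12) + gcd(30,9) + gcd(8,17) + gcd(61,21) + gcd(22,13) + gcd(48,34) = 1+4+3+1+1+1+2 = 13.

13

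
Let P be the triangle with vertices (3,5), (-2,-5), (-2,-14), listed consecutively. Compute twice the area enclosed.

By the shoelace formula, twice the signed area is |(3·(-5) − (-2)·5) + ((-2)·(-14) − (-2)·(-5)) + ((-2)·5 − 3·(-14))| = 45, so the area is 45/2.

45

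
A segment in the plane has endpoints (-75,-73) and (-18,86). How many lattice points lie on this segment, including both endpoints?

The number of lattice points on a segment between lattice points is gcd(|Δx|,|Δy|) + 1 = gcd(57,159) + 1 = 3 + 1 = 4.

4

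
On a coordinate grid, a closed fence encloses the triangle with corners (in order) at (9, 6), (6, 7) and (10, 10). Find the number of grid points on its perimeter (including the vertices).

Summing gcd(|Δx|,|Δy|) over the edges gives the boundary count: gcd(3,1) + gcd(4,3) + gcd(1,4) = 1+1+1 = 3.

3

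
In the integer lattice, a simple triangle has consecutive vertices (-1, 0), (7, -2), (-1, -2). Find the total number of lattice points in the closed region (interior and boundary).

15

By the shoelace formula, twice the signed area is |[(-1)·(-2) − 7·0] + [7·(-2) − (-1)·(-2)] + [(-1)·0 − (-1)·(-2)]| = 16, so the area is 8.
The number of boundary lattice points is Σ gcd(|Δx|,|Δy|) = gcd(8,2) + gcd(8,0) + gcd(0,2) = 2+8+2 = 12.
Pick's theorem gives I = A − B/2 + 1 = 8 − 12/2 + 1 = 3, so the closed region contains I + B = 3 + 12 = 15 lattice points.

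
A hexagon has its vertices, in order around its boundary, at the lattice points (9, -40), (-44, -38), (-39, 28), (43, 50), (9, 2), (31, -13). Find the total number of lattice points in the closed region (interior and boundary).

Using the shoelace formula, 2A = |(9·(-38) − (-44)·(-40)) + ((-44)·28 − (-39)·(-38)) + ((-39)·50 − 43·28) + (43·2 − 9·50) + (9·(-13) − 31·2) + (31·(-40) − 9·(-13))| = 9636, so the area is 4818.
Summing gcd(|Δx|,|Δy|) over the edges gives the boundary count: gcd(53,2) + gcd(5,66) + gcd(82,22) + gcd(34,48) + gcd(22,15) + gcd(22,27) = 1+1+2+2+1+1 = 8.
Pick's theorem gives I = A − B/2 + 1 = 4818 − 8/2 + 1 = 4815, so the closed region contains I + B = 4815 + 8 = 4823 lattice points.

4823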